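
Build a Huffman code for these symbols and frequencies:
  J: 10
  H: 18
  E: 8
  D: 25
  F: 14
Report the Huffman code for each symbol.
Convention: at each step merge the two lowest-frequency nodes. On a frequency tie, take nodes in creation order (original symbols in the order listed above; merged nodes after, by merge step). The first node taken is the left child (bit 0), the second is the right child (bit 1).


Huffman tree construction:
Step 1: Merge E(8) + J(10) = 18
Step 2: Merge F(14) + H(18) = 32
Step 3: Merge (E+J)(18) + D(25) = 43
Step 4: Merge (F+H)(32) + ((E+J)+D)(43) = 75
Read each symbol's code off the tree from the root (left child = 0, right child = 1).

Codes:
  J: 101 (length 3)
  H: 01 (length 2)
  E: 100 (length 3)
  D: 11 (length 2)
  F: 00 (length 2)
Average code length: 168/75 = 2.2400 bits/symbol


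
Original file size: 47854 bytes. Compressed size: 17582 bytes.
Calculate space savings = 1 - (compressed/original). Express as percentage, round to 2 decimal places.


ratio = compressed/original = 17582/47854 = 0.367409
savings = 1 - ratio = 1 - 0.367409 = 0.632591
as a percentage: 0.632591 * 100 = 63.26%

Space savings = 1 - 17582/47854 = 63.26%


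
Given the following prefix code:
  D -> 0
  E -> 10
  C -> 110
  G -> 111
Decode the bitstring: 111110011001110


Decoding step by step:
Bits 111 -> G
Bits 110 -> C
Bits 0 -> D
Bits 110 -> C
Bits 0 -> D
Bits 111 -> G
Bits 0 -> D


Decoded message: GCDCDGD


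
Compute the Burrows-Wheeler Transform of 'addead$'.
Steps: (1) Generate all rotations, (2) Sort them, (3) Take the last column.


Rotations (sorted):
  0: $addead -> last char: d
  1: ad$adde -> last char: e
  2: addead$ -> last char: $
  3: d$addea -> last char: a
  4: ddead$a -> last char: a
  5: dead$ad -> last char: d
  6: ead$add -> last char: d


BWT = de$aadd


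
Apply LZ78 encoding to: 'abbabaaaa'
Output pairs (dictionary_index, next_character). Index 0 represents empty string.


LZ78 encoding steps:
Dictionary: {0: ''}
Step 1: w='' (idx 0), next='a' -> output (0, 'a'), add 'a' as idx 1
Step 2: w='' (idx 0), next='b' -> output (0, 'b'), add 'b' as idx 2
Step 3: w='b' (idx 2), next='a' -> output (2, 'a'), add 'ba' as idx 3
Step 4: w='ba' (idx 3), next='a' -> output (3, 'a'), add 'baa' as idx 4
Step 5: w='a' (idx 1), next='a' -> output (1, 'a'), add 'aa' as idx 5


Encoded: [(0, 'a'), (0, 'b'), (2, 'a'), (3, 'a'), (1, 'a')]


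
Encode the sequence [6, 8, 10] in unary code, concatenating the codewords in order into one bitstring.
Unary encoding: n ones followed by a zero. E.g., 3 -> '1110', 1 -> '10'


Encode each number as n ones followed by a terminating 0:
  6 -> 1111110 (7 bits)
  8 -> 111111110 (9 bits)
  10 -> 11111111110 (11 bits)
Total length = 7 + 9 + 11 = 27 bits.

Unary([6, 8, 10]) = 111111011111111011111111110 (27 bits)


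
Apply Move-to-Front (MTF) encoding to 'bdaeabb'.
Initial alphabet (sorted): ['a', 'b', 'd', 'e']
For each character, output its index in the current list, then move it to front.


MTF encoding:
'b': index 1 in ['a', 'b', 'd', 'e'] -> ['b', 'a', 'd', 'e']
'd': index 2 in ['b', 'a', 'd', 'e'] -> ['d', 'b', 'a', 'e']
'a': index 2 in ['d', 'b', 'a', 'e'] -> ['a', 'd', 'b', 'e']
'e': index 3 in ['a', 'd', 'b', 'e'] -> ['e', 'a', 'd', 'b']
'a': index 1 in ['e', 'a', 'd', 'b'] -> ['a', 'e', 'd', 'b']
'b': index 3 in ['a', 'e', 'd', 'b'] -> ['b', 'a', 'e', 'd']
'b': index 0 in ['b', 'a', 'e', 'd'] -> ['b', 'a', 'e', 'd']


Output: [1, 2, 2, 3, 1, 3, 0]


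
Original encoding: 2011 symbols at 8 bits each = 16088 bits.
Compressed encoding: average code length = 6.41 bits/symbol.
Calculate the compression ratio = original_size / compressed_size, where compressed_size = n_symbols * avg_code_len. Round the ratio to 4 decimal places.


original_size = n_symbols * orig_bits = 2011 * 8 = 16088 bits
compressed_size = n_symbols * avg_code_len = 2011 * 6.41 = 12890.51 bits
ratio = original_size / compressed_size = 16088 / 12890.51 = 1.248

Compression ratio = 1.248


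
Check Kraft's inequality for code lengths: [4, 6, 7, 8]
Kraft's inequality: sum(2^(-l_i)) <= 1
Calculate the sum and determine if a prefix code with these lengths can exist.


Sum = 2^(-4) + 2^(-6) + 2^(-7) + 2^(-8)
    = 0.0625 + 0.015625 + 0.0078125 + 0.00390625
    = 23/256 = 0.08984375
Since 0.08984375 <= 1, Kraft's inequality IS satisfied.
A prefix code with these lengths CAN exist.

Kraft sum = 0.08984375. Satisfied.


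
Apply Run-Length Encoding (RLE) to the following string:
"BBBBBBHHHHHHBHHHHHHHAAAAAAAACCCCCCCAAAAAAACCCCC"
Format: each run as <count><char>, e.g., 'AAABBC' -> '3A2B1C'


Scanning runs left to right:
  i=0: run of 'B' x 6 -> '6B'
  i=6: run of 'H' x 6 -> '6H'
  i=12: run of 'B' x 1 -> '1B'
  i=13: run of 'H' x 7 -> '7H'
  i=20: run of 'A' x 8 -> '8A'
  i=28: run of 'C' x 7 -> '7C'
  i=35: run of 'A' x 7 -> '7A'
  i=42: run of 'C' x 5 -> '5C'

RLE = 6B6H1B7H8A7C7A5C


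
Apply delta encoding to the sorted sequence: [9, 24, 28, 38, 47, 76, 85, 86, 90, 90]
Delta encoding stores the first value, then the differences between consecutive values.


First value: 9
Deltas:
  24 - 9 = 15
  28 - 24 = 4
  38 - 28 = 10
  47 - 38 = 9
  76 - 47 = 29
  85 - 76 = 9
  86 - 85 = 1
  90 - 86 = 4
  90 - 90 = 0


Delta encoded: [9, 15, 4, 10, 9, 29, 9, 1, 4, 0]


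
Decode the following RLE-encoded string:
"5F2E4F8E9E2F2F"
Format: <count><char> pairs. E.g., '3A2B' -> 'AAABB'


Expanding each <count><char> pair:
  5F -> 'FFFFF'
  2E -> 'EE'
  4F -> 'FFFF'
  8E -> 'EEEEEEEE'
  9E -> 'EEEEEEEEE'
  2F -> 'FF'
  2F -> 'FF'

Decoded = FFFFFEEFFFFEEEEEEEEEEEEEEEEEFFFF


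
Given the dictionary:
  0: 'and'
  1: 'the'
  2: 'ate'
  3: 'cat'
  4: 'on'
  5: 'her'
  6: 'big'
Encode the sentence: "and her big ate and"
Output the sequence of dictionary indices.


Look up each word in the dictionary:
  'and' -> 0
  'her' -> 5
  'big' -> 6
  'ate' -> 2
  'and' -> 0

Encoded: [0, 5, 6, 2, 0]


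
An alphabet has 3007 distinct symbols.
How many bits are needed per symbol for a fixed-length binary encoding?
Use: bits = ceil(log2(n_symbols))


log2(3007) = 11.5541
Bracket: 2^11 = 2048 < 3007 <= 2^12 = 4096
So ceil(log2(3007)) = 12

bits = ceil(log2(3007)) = ceil(11.5541) = 12 bits


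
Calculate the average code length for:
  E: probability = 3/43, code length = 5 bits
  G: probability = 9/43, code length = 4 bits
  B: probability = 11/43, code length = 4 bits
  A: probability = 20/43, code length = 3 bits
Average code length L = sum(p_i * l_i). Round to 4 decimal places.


Weighted contributions p_i * l_i:
  E: (3/43) * 5 = 15/43
  G: (9/43) * 4 = 36/43
  B: (11/43) * 4 = 44/43
  A: (20/43) * 3 = 60/43
Sum = (15 + 36 + 44 + 60)/43 = 155/43

L = 155/43 = 3.6047 bits/symbol


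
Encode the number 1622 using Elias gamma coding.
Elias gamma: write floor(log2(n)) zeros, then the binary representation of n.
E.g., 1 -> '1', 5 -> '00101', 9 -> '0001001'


num_bits = floor(log2(1622)) + 1 = 11
leading_zeros = num_bits - 1 = 10
binary(1622) = 11001010110

Elias gamma(1622) = '0000000000' + '11001010110' = 000000000011001010110 (21 bits)


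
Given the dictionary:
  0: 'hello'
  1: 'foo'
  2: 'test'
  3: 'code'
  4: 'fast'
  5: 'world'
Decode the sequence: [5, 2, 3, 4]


Look up each index in the dictionary:
  5 -> 'world'
  2 -> 'test'
  3 -> 'code'
  4 -> 'fast'

Decoded: "world test code fast"


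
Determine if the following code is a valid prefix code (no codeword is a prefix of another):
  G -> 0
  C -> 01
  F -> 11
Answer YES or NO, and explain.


Checking each pair (does one codeword prefix another?):
  G='0' vs C='01': prefix -- VIOLATION

NO -- this is NOT a valid prefix code. G (0) is a prefix of C (01).


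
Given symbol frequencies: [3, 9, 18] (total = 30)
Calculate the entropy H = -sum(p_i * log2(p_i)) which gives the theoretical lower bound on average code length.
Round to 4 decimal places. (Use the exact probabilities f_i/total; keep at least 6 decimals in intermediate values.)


Per-symbol terms -p_i * log2(p_i) with p_i = f_i/30:
  p = 3/30 = 0.100000: log2(p) = -3.321928, -p*log2(p) = 0.332193
  p = 9/30 = 0.300000: log2(p) = -1.736966, -p*log2(p) = 0.521090
  p = 18/30 = 0.600000: log2(p) = -0.736966, -p*log2(p) = 0.442179
H = 0.332193 + 0.521090 + 0.442179 = 1.295462

H = 1.2955 bits/symbol


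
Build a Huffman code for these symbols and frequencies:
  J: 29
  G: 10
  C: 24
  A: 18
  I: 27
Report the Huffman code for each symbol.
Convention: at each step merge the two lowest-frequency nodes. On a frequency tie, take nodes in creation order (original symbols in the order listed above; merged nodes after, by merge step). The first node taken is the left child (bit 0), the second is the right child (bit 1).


Huffman tree construction:
Step 1: Merge G(10) + A(18) = 28
Step 2: Merge C(24) + I(27) = 51
Step 3: Merge (G+A)(28) + J(29) = 57
Step 4: Merge (C+I)(51) + ((G+A)+J)(57) = 108
Read each symbol's code off the tree from the root (left child = 0, right child = 1).

Codes:
  J: 11 (length 2)
  G: 100 (length 3)
  C: 00 (length 2)
  A: 101 (length 3)
  I: 01 (length 2)
Average code length: 244/108 = 2.2593 bits/symbol


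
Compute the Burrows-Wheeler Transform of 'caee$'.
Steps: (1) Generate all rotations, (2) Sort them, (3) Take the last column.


Rotations (sorted):
  0: $caee -> last char: e
  1: aee$c -> last char: c
  2: caee$ -> last char: $
  3: e$cae -> last char: e
  4: ee$ca -> last char: a


BWT = ec$ea


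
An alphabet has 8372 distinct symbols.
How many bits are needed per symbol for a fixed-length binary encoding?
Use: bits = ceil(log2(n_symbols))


log2(8372) = 13.0314
Bracket: 2^13 = 8192 < 8372 <= 2^14 = 16384
So ceil(log2(8372)) = 14

bits = ceil(log2(8372)) = ceil(13.0314) = 14 bits


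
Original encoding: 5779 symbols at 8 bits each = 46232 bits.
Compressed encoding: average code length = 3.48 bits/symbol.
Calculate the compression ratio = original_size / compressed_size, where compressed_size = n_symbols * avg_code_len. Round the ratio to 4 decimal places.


original_size = n_symbols * orig_bits = 5779 * 8 = 46232 bits
compressed_size = n_symbols * avg_code_len = 5779 * 3.48 = 20110.92 bits
ratio = original_size / compressed_size = 46232 / 20110.92 = 2.2989

Compression ratio = 2.2989


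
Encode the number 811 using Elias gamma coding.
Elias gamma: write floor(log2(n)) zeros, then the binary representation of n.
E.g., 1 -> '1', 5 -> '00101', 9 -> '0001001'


num_bits = floor(log2(811)) + 1 = 10
leading_zeros = num_bits - 1 = 9
binary(811) = 1100101011

Elias gamma(811) = '000000000' + '1100101011' = 0000000001100101011 (19 bits)


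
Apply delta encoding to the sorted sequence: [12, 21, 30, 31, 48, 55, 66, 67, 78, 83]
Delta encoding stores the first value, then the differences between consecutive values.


First value: 12
Deltas:
  21 - 12 = 9
  30 - 21 = 9
  31 - 30 = 1
  48 - 31 = 17
  55 - 48 = 7
  66 - 55 = 11
  67 - 66 = 1
  78 - 67 = 11
  83 - 78 = 5


Delta encoded: [12, 9, 9, 1, 17, 7, 11, 1, 11, 5]


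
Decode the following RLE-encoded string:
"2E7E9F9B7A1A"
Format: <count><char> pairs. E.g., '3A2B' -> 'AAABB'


Expanding each <count><char> pair:
  2E -> 'EE'
  7E -> 'EEEEEEE'
  9F -> 'FFFFFFFFF'
  9B -> 'BBBBBBBBB'
  7A -> 'AAAAAAA'
  1A -> 'A'

Decoded = EEEEEEEEEFFFFFFFFFBBBBBBBBBAAAAAAAA


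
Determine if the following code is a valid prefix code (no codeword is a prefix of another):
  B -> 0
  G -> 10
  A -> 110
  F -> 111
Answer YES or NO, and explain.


Checking each pair (does one codeword prefix another?):
  B='0' vs G='10': no prefix
  B='0' vs A='110': no prefix
  B='0' vs F='111': no prefix
  G='10' vs B='0': no prefix
  G='10' vs A='110': no prefix
  G='10' vs F='111': no prefix
  A='110' vs B='0': no prefix
  A='110' vs G='10': no prefix
  A='110' vs F='111': no prefix
  F='111' vs B='0': no prefix
  F='111' vs G='10': no prefix
  F='111' vs A='110': no prefix
No violation found over all pairs.

YES -- this is a valid prefix code. No codeword is a prefix of any other codeword.


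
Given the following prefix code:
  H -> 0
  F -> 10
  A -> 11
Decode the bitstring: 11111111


Decoding step by step:
Bits 11 -> A
Bits 11 -> A
Bits 11 -> A
Bits 11 -> A


Decoded message: AAAA


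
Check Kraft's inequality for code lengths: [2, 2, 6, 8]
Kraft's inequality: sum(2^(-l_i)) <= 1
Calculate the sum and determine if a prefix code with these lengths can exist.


Sum = 2^(-2) + 2^(-2) + 2^(-6) + 2^(-8)
    = 0.25 + 0.25 + 0.015625 + 0.00390625
    = 133/256 = 0.51953125
Since 0.51953125 <= 1, Kraft's inequality IS satisfied.
A prefix code with these lengths CAN exist.

Kraft sum = 0.51953125. Satisfied.


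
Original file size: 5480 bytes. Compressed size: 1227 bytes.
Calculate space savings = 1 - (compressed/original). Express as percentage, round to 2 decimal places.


ratio = compressed/original = 1227/5480 = 0.223905
savings = 1 - ratio = 1 - 0.223905 = 0.776095
as a percentage: 0.776095 * 100 = 77.61%

Space savings = 1 - 1227/5480 = 77.61%


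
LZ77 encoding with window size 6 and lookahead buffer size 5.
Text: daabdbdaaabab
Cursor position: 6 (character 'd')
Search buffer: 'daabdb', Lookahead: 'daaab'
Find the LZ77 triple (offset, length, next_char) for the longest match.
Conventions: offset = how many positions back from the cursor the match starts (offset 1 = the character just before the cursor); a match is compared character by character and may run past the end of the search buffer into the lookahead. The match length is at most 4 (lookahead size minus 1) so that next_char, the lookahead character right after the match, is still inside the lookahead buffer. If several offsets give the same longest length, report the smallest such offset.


Try each offset into the search buffer:
  offset=1 (pos 5, char 'b'): match length 0
  offset=2 (pos 4, char 'd'): match length 1
  offset=3 (pos 3, char 'b'): match length 0
  offset=4 (pos 2, char 'a'): match length 0
  offset=5 (pos 1, char 'a'): match length 0
  offset=6 (pos 0, char 'd'): match length 3
Longest match has length 3 at offset 6.
next_char = character at position 6 + 3 = 9 -> 'a'

Best match: offset=6, length=3 (matching 'daa' starting at position 0)
LZ77 triple: (6, 3, 'a')


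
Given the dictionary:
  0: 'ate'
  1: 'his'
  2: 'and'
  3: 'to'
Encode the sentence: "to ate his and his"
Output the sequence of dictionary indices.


Look up each word in the dictionary:
  'to' -> 3
  'ate' -> 0
  'his' -> 1
  'and' -> 2
  'his' -> 1

Encoded: [3, 0, 1, 2, 1]


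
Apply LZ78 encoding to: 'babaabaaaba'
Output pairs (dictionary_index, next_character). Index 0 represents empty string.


LZ78 encoding steps:
Dictionary: {0: ''}
Step 1: w='' (idx 0), next='b' -> output (0, 'b'), add 'b' as idx 1
Step 2: w='' (idx 0), next='a' -> output (0, 'a'), add 'a' as idx 2
Step 3: w='b' (idx 1), next='a' -> output (1, 'a'), add 'ba' as idx 3
Step 4: w='a' (idx 2), next='b' -> output (2, 'b'), add 'ab' as idx 4
Step 5: w='a' (idx 2), next='a' -> output (2, 'a'), add 'aa' as idx 5
Step 6: w='ab' (idx 4), next='a' -> output (4, 'a'), add 'aba' as idx 6


Encoded: [(0, 'b'), (0, 'a'), (1, 'a'), (2, 'b'), (2, 'a'), (4, 'a')]


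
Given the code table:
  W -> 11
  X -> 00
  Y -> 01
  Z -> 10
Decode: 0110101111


Decoding:
01 -> Y
10 -> Z
10 -> Z
11 -> W
11 -> W


Result: YZZWW


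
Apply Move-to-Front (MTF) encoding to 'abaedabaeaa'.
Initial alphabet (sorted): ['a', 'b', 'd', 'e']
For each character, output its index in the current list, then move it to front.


MTF encoding:
'a': index 0 in ['a', 'b', 'd', 'e'] -> ['a', 'b', 'd', 'e']
'b': index 1 in ['a', 'b', 'd', 'e'] -> ['b', 'a', 'd', 'e']
'a': index 1 in ['b', 'a', 'd', 'e'] -> ['a', 'b', 'd', 'e']
'e': index 3 in ['a', 'b', 'd', 'e'] -> ['e', 'a', 'b', 'd']
'd': index 3 in ['e', 'a', 'b', 'd'] -> ['d', 'e', 'a', 'b']
'a': index 2 in ['d', 'e', 'a', 'b'] -> ['a', 'd', 'e', 'b']
'b': index 3 in ['a', 'd', 'e', 'b'] -> ['b', 'a', 'd', 'e']
'a': index 1 in ['b', 'a', 'd', 'e'] -> ['a', 'b', 'd', 'e']
'e': index 3 in ['a', 'b', 'd', 'e'] -> ['e', 'a', 'b', 'd']
'a': index 1 in ['e', 'a', 'b', 'd'] -> ['a', 'e', 'b', 'd']
'a': index 0 in ['a', 'e', 'b', 'd'] -> ['a', 'e', 'b', 'd']


Output: [0, 1, 1, 3, 3, 2, 3, 1, 3, 1, 0]


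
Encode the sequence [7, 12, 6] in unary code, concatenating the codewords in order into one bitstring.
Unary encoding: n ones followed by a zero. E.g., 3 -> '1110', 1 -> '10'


Encode each number as n ones followed by a terminating 0:
  7 -> 11111110 (8 bits)
  12 -> 1111111111110 (13 bits)
  6 -> 1111110 (7 bits)
Total length = 8 + 13 + 7 = 28 bits.

Unary([7, 12, 6]) = 1111111011111111111101111110 (28 bits)


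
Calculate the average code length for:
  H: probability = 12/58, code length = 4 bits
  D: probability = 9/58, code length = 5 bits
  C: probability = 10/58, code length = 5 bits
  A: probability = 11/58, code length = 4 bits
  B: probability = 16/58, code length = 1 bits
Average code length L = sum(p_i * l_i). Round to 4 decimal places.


Weighted contributions p_i * l_i:
  H: (12/58) * 4 = 48/58
  D: (9/58) * 5 = 45/58
  C: (10/58) * 5 = 50/58
  A: (11/58) * 4 = 44/58
  B: (16/58) * 1 = 16/58
Sum = (48 + 45 + 50 + 44 + 16)/58 = 203/58

L = 203/58 = 3.5000 bits/symbol


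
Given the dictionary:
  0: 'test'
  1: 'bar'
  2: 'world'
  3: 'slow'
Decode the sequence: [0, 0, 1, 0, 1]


Look up each index in the dictionary:
  0 -> 'test'
  0 -> 'test'
  1 -> 'bar'
  0 -> 'test'
  1 -> 'bar'

Decoded: "test test bar test bar"


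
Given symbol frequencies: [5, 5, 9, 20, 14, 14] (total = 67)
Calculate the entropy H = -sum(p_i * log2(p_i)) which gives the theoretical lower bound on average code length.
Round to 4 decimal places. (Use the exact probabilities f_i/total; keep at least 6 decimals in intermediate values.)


Per-symbol terms -p_i * log2(p_i) with p_i = f_i/67:
  p = 5/67 = 0.074627: log2(p) = -3.744161, -p*log2(p) = 0.279415
  p = 5/67 = 0.074627: log2(p) = -3.744161, -p*log2(p) = 0.279415
  p = 9/67 = 0.134328: log2(p) = -2.896164, -p*log2(p) = 0.389037
  p = 20/67 = 0.298507: log2(p) = -1.744161, -p*log2(p) = 0.520645
  p = 14/67 = 0.208955: log2(p) = -2.258734, -p*log2(p) = 0.471974
  p = 14/67 = 0.208955: log2(p) = -2.258734, -p*log2(p) = 0.471974
H = 0.279415 + 0.279415 + 0.389037 + 0.520645 + 0.471974 + 0.471974 = 2.412460

H = 2.4125 bits/symbol


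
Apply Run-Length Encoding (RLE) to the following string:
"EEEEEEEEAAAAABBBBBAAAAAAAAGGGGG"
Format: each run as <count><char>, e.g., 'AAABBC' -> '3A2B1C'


Scanning runs left to right:
  i=0: run of 'E' x 8 -> '8E'
  i=8: run of 'A' x 5 -> '5A'
  i=13: run of 'B' x 5 -> '5B'
  i=18: run of 'A' x 8 -> '8A'
  i=26: run of 'G' x 5 -> '5G'

RLE = 8E5A5B8A5G


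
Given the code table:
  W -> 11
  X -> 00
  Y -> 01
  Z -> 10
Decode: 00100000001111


Decoding:
00 -> X
10 -> Z
00 -> X
00 -> X
00 -> X
11 -> W
11 -> W


Result: XZXXXWW


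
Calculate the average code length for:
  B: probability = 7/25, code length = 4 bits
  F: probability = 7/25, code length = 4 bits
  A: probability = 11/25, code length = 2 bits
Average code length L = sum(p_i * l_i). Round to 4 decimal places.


Weighted contributions p_i * l_i:
  B: (7/25) * 4 = 28/25
  F: (7/25) * 4 = 28/25
  A: (11/25) * 2 = 22/25
Sum = (28 + 28 + 22)/25 = 78/25

L = 78/25 = 3.1200 bits/symbol


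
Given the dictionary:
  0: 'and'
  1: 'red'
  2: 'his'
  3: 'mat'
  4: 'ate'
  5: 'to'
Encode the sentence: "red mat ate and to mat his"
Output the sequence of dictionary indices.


Look up each word in the dictionary:
  'red' -> 1
  'mat' -> 3
  'ate' -> 4
  'and' -> 0
  'to' -> 5
  'mat' -> 3
  'his' -> 2

Encoded: [1, 3, 4, 0, 5, 3, 2]


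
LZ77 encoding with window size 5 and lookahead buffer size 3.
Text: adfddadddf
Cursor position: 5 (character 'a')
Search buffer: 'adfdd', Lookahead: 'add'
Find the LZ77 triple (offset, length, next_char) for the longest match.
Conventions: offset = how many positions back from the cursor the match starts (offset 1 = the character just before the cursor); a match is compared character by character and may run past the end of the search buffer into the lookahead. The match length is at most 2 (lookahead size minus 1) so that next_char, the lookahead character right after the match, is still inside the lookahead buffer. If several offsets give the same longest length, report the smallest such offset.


Try each offset into the search buffer:
  offset=1 (pos 4, char 'd'): match length 0
  offset=2 (pos 3, char 'd'): match length 0
  offset=3 (pos 2, char 'f'): match length 0
  offset=4 (pos 1, char 'd'): match length 0
  offset=5 (pos 0, char 'a'): match length 2
Longest match has length 2 at offset 5.
next_char = character at position 5 + 2 = 7 -> 'd'

Best match: offset=5, length=2 (matching 'ad' starting at position 0)
LZ77 triple: (5, 2, 'd')


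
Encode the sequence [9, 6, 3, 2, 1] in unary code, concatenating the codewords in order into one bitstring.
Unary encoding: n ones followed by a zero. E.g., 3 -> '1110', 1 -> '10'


Encode each number as n ones followed by a terminating 0:
  9 -> 1111111110 (10 bits)
  6 -> 1111110 (7 bits)
  3 -> 1110 (4 bits)
  2 -> 110 (3 bits)
  1 -> 10 (2 bits)
Total length = 10 + 7 + 4 + 3 + 2 = 26 bits.

Unary([9, 6, 3, 2, 1]) = 11111111101111110111011010 (26 bits)


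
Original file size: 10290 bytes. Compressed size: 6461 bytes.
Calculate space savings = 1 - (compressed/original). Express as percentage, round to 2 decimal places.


ratio = compressed/original = 6461/10290 = 0.627891
savings = 1 - ratio = 1 - 0.627891 = 0.372109
as a percentage: 0.372109 * 100 = 37.21%

Space savings = 1 - 6461/10290 = 37.21%


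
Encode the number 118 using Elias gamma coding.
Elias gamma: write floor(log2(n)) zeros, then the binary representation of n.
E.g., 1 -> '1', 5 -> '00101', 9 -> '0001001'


num_bits = floor(log2(118)) + 1 = 7
leading_zeros = num_bits - 1 = 6
binary(118) = 1110110

Elias gamma(118) = '000000' + '1110110' = 0000001110110 (13 bits)


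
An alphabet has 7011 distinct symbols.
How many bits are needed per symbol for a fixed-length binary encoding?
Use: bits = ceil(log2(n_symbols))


log2(7011) = 12.7754
Bracket: 2^12 = 4096 < 7011 <= 2^13 = 8192
So ceil(log2(7011)) = 13

bits = ceil(log2(7011)) = ceil(12.7754) = 13 bits


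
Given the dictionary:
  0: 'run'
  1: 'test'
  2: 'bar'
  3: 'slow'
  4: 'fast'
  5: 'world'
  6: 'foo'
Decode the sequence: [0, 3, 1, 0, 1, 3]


Look up each index in the dictionary:
  0 -> 'run'
  3 -> 'slow'
  1 -> 'test'
  0 -> 'run'
  1 -> 'test'
  3 -> 'slow'

Decoded: "run slow test run test slow"


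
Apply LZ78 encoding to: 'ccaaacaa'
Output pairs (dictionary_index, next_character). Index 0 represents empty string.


LZ78 encoding steps:
Dictionary: {0: ''}
Step 1: w='' (idx 0), next='c' -> output (0, 'c'), add 'c' as idx 1
Step 2: w='c' (idx 1), next='a' -> output (1, 'a'), add 'ca' as idx 2
Step 3: w='' (idx 0), next='a' -> output (0, 'a'), add 'a' as idx 3
Step 4: w='a' (idx 3), next='c' -> output (3, 'c'), add 'ac' as idx 4
Step 5: w='a' (idx 3), next='a' -> output (3, 'a'), add 'aa' as idx 5


Encoded: [(0, 'c'), (1, 'a'), (0, 'a'), (3, 'c'), (3, 'a')]


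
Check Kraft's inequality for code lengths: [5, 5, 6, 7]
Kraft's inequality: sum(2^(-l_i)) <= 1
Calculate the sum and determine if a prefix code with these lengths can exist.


Sum = 2^(-5) + 2^(-5) + 2^(-6) + 2^(-7)
    = 0.03125 + 0.03125 + 0.015625 + 0.0078125
    = 11/128 = 0.0859375
Since 0.0859375 <= 1, Kraft's inequality IS satisfied.
A prefix code with these lengths CAN exist.

Kraft sum = 0.0859375. Satisfied.


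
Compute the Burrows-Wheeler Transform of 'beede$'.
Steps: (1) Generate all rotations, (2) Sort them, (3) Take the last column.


Rotations (sorted):
  0: $beede -> last char: e
  1: beede$ -> last char: $
  2: de$bee -> last char: e
  3: e$beed -> last char: d
  4: ede$be -> last char: e
  5: eede$b -> last char: b


BWT = e$edeb


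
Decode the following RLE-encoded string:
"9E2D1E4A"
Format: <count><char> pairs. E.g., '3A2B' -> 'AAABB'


Expanding each <count><char> pair:
  9E -> 'EEEEEEEEE'
  2D -> 'DD'
  1E -> 'E'
  4A -> 'AAAA'

Decoded = EEEEEEEEEDDEAAAA


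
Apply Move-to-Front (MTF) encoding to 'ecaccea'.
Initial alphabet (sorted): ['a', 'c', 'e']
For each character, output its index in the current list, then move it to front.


MTF encoding:
'e': index 2 in ['a', 'c', 'e'] -> ['e', 'a', 'c']
'c': index 2 in ['e', 'a', 'c'] -> ['c', 'e', 'a']
'a': index 2 in ['c', 'e', 'a'] -> ['a', 'c', 'e']
'c': index 1 in ['a', 'c', 'e'] -> ['c', 'a', 'e']
'c': index 0 in ['c', 'a', 'e'] -> ['c', 'a', 'e']
'e': index 2 in ['c', 'a', 'e'] -> ['e', 'c', 'a']
'a': index 2 in ['e', 'c', 'a'] -> ['a', 'e', 'c']


Output: [2, 2, 2, 1, 0, 2, 2]


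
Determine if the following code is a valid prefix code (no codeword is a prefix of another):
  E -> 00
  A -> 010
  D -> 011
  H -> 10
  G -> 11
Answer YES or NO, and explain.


Checking each pair (does one codeword prefix another?):
  E='00' vs A='010': no prefix
  E='00' vs D='011': no prefix
  E='00' vs H='10': no prefix
  E='00' vs G='11': no prefix
  A='010' vs E='00': no prefix
  A='010' vs D='011': no prefix
  A='010' vs H='10': no prefix
  A='010' vs G='11': no prefix
  D='011' vs E='00': no prefix
  D='011' vs A='010': no prefix
  D='011' vs H='10': no prefix
  D='011' vs G='11': no prefix
  H='10' vs E='00': no prefix
  H='10' vs A='010': no prefix
  H='10' vs D='011': no prefix
  H='10' vs G='11': no prefix
  G='11' vs E='00': no prefix
  G='11' vs A='010': no prefix
  G='11' vs D='011': no prefix
  G='11' vs H='10': no prefix
No violation found over all pairs.

YES -- this is a valid prefix code. No codeword is a prefix of any other codeword.


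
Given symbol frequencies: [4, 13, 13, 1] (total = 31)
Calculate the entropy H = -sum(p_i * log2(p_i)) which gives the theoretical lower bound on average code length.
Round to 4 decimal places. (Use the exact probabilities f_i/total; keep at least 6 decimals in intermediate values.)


Per-symbol terms -p_i * log2(p_i) with p_i = f_i/31:
  p = 4/31 = 0.129032: log2(p) = -2.954196, -p*log2(p) = 0.381187
  p = 13/31 = 0.419355: log2(p) = -1.253757, -p*log2(p) = 0.525769
  p = 13/31 = 0.419355: log2(p) = -1.253757, -p*log2(p) = 0.525769
  p = 1/31 = 0.032258: log2(p) = -4.954196, -p*log2(p) = 0.159813
H = 0.381187 + 0.525769 + 0.525769 + 0.159813 = 1.592538

H = 1.5925 bits/symbol


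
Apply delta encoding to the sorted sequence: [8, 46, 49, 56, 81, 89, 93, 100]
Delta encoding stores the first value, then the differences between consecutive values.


First value: 8
Deltas:
  46 - 8 = 38
  49 - 46 = 3
  56 - 49 = 7
  81 - 56 = 25
  89 - 81 = 8
  93 - 89 = 4
  100 - 93 = 7


Delta encoded: [8, 38, 3, 7, 25, 8, 4, 7]


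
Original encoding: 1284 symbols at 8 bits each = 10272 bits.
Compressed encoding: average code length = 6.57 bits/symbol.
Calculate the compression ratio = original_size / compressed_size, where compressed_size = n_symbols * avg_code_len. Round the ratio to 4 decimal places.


original_size = n_symbols * orig_bits = 1284 * 8 = 10272 bits
compressed_size = n_symbols * avg_code_len = 1284 * 6.57 = 8435.88 bits
ratio = original_size / compressed_size = 10272 / 8435.88 = 1.2177

Compression ratio = 1.2177


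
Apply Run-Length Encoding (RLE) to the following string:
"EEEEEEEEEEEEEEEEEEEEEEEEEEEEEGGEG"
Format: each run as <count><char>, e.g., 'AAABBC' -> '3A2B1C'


Scanning runs left to right:
  i=0: run of 'E' x 29 -> '29E'
  i=29: run of 'G' x 2 -> '2G'
  i=31: run of 'E' x 1 -> '1E'
  i=32: run of 'G' x 1 -> '1G'

RLE = 29E2G1E1G


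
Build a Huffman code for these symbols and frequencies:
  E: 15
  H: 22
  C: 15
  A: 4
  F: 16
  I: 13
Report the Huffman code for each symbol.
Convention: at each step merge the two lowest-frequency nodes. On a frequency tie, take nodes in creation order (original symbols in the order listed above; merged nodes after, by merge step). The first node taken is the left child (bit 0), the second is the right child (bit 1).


Huffman tree construction:
Step 1: Merge A(4) + I(13) = 17
Step 2: Merge E(15) + C(15) = 30
Step 3: Merge F(16) + (A+I)(17) = 33
Step 4: Merge H(22) + (E+C)(30) = 52
Step 5: Merge (F+(A+I))(33) + (H+(E+C))(52) = 85
Read each symbol's code off the tree from the root (left child = 0, right child = 1).

Codes:
  E: 110 (length 3)
  H: 10 (length 2)
  C: 111 (length 3)
  A: 010 (length 3)
  F: 00 (length 2)
  I: 011 (length 3)
Average code length: 217/85 = 2.5529 bits/symbol


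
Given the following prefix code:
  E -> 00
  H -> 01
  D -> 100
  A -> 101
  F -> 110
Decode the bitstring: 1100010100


Decoding step by step:
Bits 110 -> F
Bits 00 -> E
Bits 101 -> A
Bits 00 -> E


Decoded message: FEAE


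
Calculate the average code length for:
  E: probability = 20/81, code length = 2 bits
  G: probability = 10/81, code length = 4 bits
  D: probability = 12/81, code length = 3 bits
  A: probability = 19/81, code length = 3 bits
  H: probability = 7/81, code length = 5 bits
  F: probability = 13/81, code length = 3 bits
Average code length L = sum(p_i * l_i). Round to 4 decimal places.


Weighted contributions p_i * l_i:
  E: (20/81) * 2 = 40/81
  G: (10/81) * 4 = 40/81
  D: (12/81) * 3 = 36/81
  A: (19/81) * 3 = 57/81
  H: (7/81) * 5 = 35/81
  F: (13/81) * 3 = 39/81
Sum = (40 + 40 + 36 + 57 + 35 + 39)/81 = 247/81

L = 247/81 = 3.0494 bits/symbol


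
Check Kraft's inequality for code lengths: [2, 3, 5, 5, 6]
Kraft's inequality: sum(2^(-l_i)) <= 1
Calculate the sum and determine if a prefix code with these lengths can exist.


Sum = 2^(-2) + 2^(-3) + 2^(-5) + 2^(-5) + 2^(-6)
    = 0.25 + 0.125 + 0.03125 + 0.03125 + 0.015625
    = 29/64 = 0.453125
Since 0.453125 <= 1, Kraft's inequality IS satisfied.
A prefix code with these lengths CAN exist.

Kraft sum = 0.453125. Satisfied.


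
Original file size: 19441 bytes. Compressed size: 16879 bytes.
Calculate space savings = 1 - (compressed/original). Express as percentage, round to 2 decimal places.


ratio = compressed/original = 16879/19441 = 0.868217
savings = 1 - ratio = 1 - 0.868217 = 0.131783
as a percentage: 0.131783 * 100 = 13.18%

Space savings = 1 - 16879/19441 = 13.18%


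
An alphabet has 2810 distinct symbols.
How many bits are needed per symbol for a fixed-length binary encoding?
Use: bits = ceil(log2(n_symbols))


log2(2810) = 11.4564
Bracket: 2^11 = 2048 < 2810 <= 2^12 = 4096
So ceil(log2(2810)) = 12

bits = ceil(log2(2810)) = ceil(11.4564) = 12 bits


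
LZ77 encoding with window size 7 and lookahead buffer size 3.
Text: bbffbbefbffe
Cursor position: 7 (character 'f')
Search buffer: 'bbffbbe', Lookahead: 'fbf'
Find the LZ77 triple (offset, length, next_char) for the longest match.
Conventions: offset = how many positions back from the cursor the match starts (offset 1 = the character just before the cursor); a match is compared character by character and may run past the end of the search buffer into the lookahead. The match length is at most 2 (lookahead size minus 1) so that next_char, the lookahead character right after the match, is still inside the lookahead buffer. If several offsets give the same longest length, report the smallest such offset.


Try each offset into the search buffer:
  offset=1 (pos 6, char 'e'): match length 0
  offset=2 (pos 5, char 'b'): match length 0
  offset=3 (pos 4, char 'b'): match length 0
  offset=4 (pos 3, char 'f'): match length 2
  offset=5 (pos 2, char 'f'): match length 1
  offset=6 (pos 1, char 'b'): match length 0
  offset=7 (pos 0, char 'b'): match length 0
Longest match has length 2 at offset 4.
next_char = character at position 7 + 2 = 9 -> 'f'

Best match: offset=4, length=2 (matching 'fb' starting at position 3)
LZ77 triple: (4, 2, 'f')


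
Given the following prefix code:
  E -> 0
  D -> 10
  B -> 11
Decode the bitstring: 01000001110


Decoding step by step:
Bits 0 -> E
Bits 10 -> D
Bits 0 -> E
Bits 0 -> E
Bits 0 -> E
Bits 0 -> E
Bits 11 -> B
Bits 10 -> D


Decoded message: EDEEEEBD


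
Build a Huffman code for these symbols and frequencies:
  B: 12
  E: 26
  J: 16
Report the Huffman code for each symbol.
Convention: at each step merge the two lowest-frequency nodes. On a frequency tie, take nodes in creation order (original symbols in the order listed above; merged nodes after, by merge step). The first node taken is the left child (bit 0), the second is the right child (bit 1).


Huffman tree construction:
Step 1: Merge B(12) + J(16) = 28
Step 2: Merge E(26) + (B+J)(28) = 54
Read each symbol's code off the tree from the root (left child = 0, right child = 1).

Codes:
  B: 10 (length 2)
  E: 0 (length 1)
  J: 11 (length 2)
Average code length: 82/54 = 1.5185 bits/symbol


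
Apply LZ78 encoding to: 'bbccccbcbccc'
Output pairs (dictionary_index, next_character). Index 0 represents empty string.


LZ78 encoding steps:
Dictionary: {0: ''}
Step 1: w='' (idx 0), next='b' -> output (0, 'b'), add 'b' as idx 1
Step 2: w='b' (idx 1), next='c' -> output (1, 'c'), add 'bc' as idx 2
Step 3: w='' (idx 0), next='c' -> output (0, 'c'), add 'c' as idx 3
Step 4: w='c' (idx 3), next='c' -> output (3, 'c'), add 'cc' as idx 4
Step 5: w='bc' (idx 2), next='b' -> output (2, 'b'), add 'bcb' as idx 5
Step 6: w='cc' (idx 4), next='c' -> output (4, 'c'), add 'ccc' as idx 6


Encoded: [(0, 'b'), (1, 'c'), (0, 'c'), (3, 'c'), (2, 'b'), (4, 'c')]


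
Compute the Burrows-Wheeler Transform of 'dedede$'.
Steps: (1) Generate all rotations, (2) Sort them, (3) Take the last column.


Rotations (sorted):
  0: $dedede -> last char: e
  1: de$dede -> last char: e
  2: dede$de -> last char: e
  3: dedede$ -> last char: $
  4: e$deded -> last char: d
  5: ede$ded -> last char: d
  6: edede$d -> last char: d


BWT = eee$ddd


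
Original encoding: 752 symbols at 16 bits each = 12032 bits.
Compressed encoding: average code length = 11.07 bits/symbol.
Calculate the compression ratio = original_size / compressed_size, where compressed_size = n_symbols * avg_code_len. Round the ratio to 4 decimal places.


original_size = n_symbols * orig_bits = 752 * 16 = 12032 bits
compressed_size = n_symbols * avg_code_len = 752 * 11.07 = 8324.64 bits
ratio = original_size / compressed_size = 12032 / 8324.64 = 1.4453

Compression ratio = 1.4453


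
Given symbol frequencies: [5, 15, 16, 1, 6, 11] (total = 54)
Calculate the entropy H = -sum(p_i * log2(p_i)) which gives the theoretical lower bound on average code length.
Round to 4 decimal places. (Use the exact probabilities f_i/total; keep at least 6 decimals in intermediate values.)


Per-symbol terms -p_i * log2(p_i) with p_i = f_i/54:
  p = 5/54 = 0.092593: log2(p) = -3.432959, -p*log2(p) = 0.317867
  p = 15/54 = 0.277778: log2(p) = -1.847997, -p*log2(p) = 0.513332
  p = 16/54 = 0.296296: log2(p) = -1.754888, -p*log2(p) = 0.519967
  p = 1/54 = 0.018519: log2(p) = -5.754888, -p*log2(p) = 0.106572
  p = 6/54 = 0.111111: log2(p) = -3.169925, -p*log2(p) = 0.352214
  p = 11/54 = 0.203704: log2(p) = -2.295456, -p*log2(p) = 0.467593
H = 0.317867 + 0.513332 + 0.519967 + 0.106572 + 0.352214 + 0.467593 = 2.277545

H = 2.2775 bits/symbol


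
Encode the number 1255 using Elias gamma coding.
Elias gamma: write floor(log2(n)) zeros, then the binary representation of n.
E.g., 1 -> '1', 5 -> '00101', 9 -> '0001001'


num_bits = floor(log2(1255)) + 1 = 11
leading_zeros = num_bits - 1 = 10
binary(1255) = 10011100111

Elias gamma(1255) = '0000000000' + '10011100111' = 000000000010011100111 (21 bits)


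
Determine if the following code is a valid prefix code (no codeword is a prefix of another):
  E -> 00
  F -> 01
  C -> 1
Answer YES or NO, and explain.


Checking each pair (does one codeword prefix another?):
  E='00' vs F='01': no prefix
  E='00' vs C='1': no prefix
  F='01' vs E='00': no prefix
  F='01' vs C='1': no prefix
  C='1' vs E='00': no prefix
  C='1' vs F='01': no prefix
No violation found over all pairs.

YES -- this is a valid prefix code. No codeword is a prefix of any other codeword.


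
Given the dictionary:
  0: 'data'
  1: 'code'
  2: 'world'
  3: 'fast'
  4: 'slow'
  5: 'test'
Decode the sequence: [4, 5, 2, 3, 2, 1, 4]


Look up each index in the dictionary:
  4 -> 'slow'
  5 -> 'test'
  2 -> 'world'
  3 -> 'fast'
  2 -> 'world'
  1 -> 'code'
  4 -> 'slow'

Decoded: "slow test world fast world code slow"


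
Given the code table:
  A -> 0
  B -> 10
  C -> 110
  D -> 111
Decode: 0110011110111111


Decoding:
0 -> A
110 -> C
0 -> A
111 -> D
10 -> B
111 -> D
111 -> D


Result: ACADBDD


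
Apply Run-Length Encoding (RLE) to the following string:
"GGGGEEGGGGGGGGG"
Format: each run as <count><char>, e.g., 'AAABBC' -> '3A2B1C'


Scanning runs left to right:
  i=0: run of 'G' x 4 -> '4G'
  i=4: run of 'E' x 2 -> '2E'
  i=6: run of 'G' x 9 -> '9G'

RLE = 4G2E9G


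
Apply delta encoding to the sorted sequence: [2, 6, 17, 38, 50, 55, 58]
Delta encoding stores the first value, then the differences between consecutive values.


First value: 2
Deltas:
  6 - 2 = 4
  17 - 6 = 11
  38 - 17 = 21
  50 - 38 = 12
  55 - 50 = 5
  58 - 55 = 3


Delta encoded: [2, 4, 11, 21, 12, 5, 3]


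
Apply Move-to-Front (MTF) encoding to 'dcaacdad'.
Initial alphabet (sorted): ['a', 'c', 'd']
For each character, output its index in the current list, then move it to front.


MTF encoding:
'd': index 2 in ['a', 'c', 'd'] -> ['d', 'a', 'c']
'c': index 2 in ['d', 'a', 'c'] -> ['c', 'd', 'a']
'a': index 2 in ['c', 'd', 'a'] -> ['a', 'c', 'd']
'a': index 0 in ['a', 'c', 'd'] -> ['a', 'c', 'd']
'c': index 1 in ['a', 'c', 'd'] -> ['c', 'a', 'd']
'd': index 2 in ['c', 'a', 'd'] -> ['d', 'c', 'a']
'a': index 2 in ['d', 'c', 'a'] -> ['a', 'd', 'c']
'd': index 1 in ['a', 'd', 'c'] -> ['d', 'a', 'c']


Output: [2, 2, 2, 0, 1, 2, 2, 1]


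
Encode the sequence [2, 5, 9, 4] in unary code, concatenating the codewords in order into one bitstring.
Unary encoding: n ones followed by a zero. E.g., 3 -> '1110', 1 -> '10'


Encode each number as n ones followed by a terminating 0:
  2 -> 110 (3 bits)
  5 -> 111110 (6 bits)
  9 -> 1111111110 (10 bits)
  4 -> 11110 (5 bits)
Total length = 3 + 6 + 10 + 5 = 24 bits.

Unary([2, 5, 9, 4]) = 110111110111111111011110 (24 bits)


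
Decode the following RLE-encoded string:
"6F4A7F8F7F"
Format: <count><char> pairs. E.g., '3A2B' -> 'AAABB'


Expanding each <count><char> pair:
  6F -> 'FFFFFF'
  4A -> 'AAAA'
  7F -> 'FFFFFFF'
  8F -> 'FFFFFFFF'
  7F -> 'FFFFFFF'

Decoded = FFFFFFAAAAFFFFFFFFFFFFFFFFFFFFFF


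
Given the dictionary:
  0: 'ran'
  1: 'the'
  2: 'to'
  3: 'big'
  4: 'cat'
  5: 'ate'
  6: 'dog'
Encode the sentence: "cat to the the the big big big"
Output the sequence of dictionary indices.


Look up each word in the dictionary:
  'cat' -> 4
  'to' -> 2
  'the' -> 1
  'the' -> 1
  'the' -> 1
  'big' -> 3
  'big' -> 3
  'big' -> 3

Encoded: [4, 2, 1, 1, 1, 3, 3, 3]


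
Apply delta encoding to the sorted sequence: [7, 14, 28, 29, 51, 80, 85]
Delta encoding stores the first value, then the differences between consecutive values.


First value: 7
Deltas:
  14 - 7 = 7
  28 - 14 = 14
  29 - 28 = 1
  51 - 29 = 22
  80 - 51 = 29
  85 - 80 = 5


Delta encoded: [7, 7, 14, 1, 22, 29, 5]


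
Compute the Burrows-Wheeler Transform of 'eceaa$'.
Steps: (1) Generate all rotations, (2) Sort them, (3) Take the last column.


Rotations (sorted):
  0: $eceaa -> last char: a
  1: a$ecea -> last char: a
  2: aa$ece -> last char: e
  3: ceaa$e -> last char: e
  4: eaa$ec -> last char: c
  5: eceaa$ -> last char: $


BWT = aaeec$


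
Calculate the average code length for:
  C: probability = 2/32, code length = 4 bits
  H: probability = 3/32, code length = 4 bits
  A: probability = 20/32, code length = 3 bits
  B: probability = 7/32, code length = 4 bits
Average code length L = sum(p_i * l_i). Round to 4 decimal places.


Weighted contributions p_i * l_i:
  C: (2/32) * 4 = 8/32
  H: (3/32) * 4 = 12/32
  A: (20/32) * 3 = 60/32
  B: (7/32) * 4 = 28/32
Sum = (8 + 12 + 60 + 28)/32 = 108/32

L = 108/32 = 3.3750 bits/symbol


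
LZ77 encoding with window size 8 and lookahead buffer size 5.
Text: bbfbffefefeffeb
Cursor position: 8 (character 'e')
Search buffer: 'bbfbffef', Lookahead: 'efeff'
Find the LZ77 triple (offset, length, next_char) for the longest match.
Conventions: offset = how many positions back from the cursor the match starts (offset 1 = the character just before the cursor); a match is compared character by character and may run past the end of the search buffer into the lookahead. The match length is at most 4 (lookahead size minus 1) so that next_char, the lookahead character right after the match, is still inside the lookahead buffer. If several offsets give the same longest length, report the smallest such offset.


Try each offset into the search buffer:
  offset=1 (pos 7, char 'f'): match length 0
  offset=2 (pos 6, char 'e'): match length 4
  offset=3 (pos 5, char 'f'): match length 0
  offset=4 (pos 4, char 'f'): match length 0
  offset=5 (pos 3, char 'b'): match length 0
  offset=6 (pos 2, char 'f'): match length 0
  offset=7 (pos 1, char 'b'): match length 0
  offset=8 (pos 0, char 'b'): match length 0
Longest match has length 4 at offset 2.
next_char = character at position 8 + 4 = 12 -> 'f'

Best match: offset=2, length=4 (matching 'efef' starting at position 6)
LZ77 triple: (2, 4, 'f')
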